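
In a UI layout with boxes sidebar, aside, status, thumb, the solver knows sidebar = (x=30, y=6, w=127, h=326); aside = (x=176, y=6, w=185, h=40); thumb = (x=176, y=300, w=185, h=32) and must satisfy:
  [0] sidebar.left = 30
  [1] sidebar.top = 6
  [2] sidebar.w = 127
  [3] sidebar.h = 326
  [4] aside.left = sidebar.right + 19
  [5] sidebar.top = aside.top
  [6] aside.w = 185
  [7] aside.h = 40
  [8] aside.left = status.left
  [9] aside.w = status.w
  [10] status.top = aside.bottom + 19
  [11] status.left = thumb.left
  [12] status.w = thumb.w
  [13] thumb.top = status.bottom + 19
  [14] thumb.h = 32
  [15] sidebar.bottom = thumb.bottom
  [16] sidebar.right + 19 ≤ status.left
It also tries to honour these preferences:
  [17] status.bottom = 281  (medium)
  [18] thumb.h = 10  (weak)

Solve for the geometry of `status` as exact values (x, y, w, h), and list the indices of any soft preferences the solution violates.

status = (x=176, y=65, w=185, h=216)
violated soft preferences: 18

1. status.x = 176  [aside.left = status.left]
2. status.w = 185  [aside.w = status.w]
3. status.y = 65  [status.top = aside.bottom + 19]
4. status.h = 216  [thumb.top = status.bottom + 19]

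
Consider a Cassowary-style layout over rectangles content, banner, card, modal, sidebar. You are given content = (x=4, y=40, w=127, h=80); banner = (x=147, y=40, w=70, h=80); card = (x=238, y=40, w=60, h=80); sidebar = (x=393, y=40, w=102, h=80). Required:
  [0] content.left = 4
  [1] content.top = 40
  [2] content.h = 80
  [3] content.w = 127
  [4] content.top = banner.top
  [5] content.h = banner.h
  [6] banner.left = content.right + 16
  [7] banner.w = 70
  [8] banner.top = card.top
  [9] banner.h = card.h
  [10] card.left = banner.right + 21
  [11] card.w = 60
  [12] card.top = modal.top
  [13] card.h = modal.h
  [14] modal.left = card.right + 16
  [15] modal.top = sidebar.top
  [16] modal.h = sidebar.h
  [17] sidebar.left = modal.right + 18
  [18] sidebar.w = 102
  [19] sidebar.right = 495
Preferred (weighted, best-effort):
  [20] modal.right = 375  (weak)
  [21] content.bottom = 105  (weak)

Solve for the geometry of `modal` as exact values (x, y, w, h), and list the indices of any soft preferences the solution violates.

modal = (x=314, y=40, w=61, h=80)
violated soft preferences: 21

1. modal.y = 40  [card.top = modal.top]
2. modal.h = 80  [card.h = modal.h]
3. modal.x = 314  [modal.left = card.right + 16]
4. modal.w = 61  [sidebar.left = modal.right + 18]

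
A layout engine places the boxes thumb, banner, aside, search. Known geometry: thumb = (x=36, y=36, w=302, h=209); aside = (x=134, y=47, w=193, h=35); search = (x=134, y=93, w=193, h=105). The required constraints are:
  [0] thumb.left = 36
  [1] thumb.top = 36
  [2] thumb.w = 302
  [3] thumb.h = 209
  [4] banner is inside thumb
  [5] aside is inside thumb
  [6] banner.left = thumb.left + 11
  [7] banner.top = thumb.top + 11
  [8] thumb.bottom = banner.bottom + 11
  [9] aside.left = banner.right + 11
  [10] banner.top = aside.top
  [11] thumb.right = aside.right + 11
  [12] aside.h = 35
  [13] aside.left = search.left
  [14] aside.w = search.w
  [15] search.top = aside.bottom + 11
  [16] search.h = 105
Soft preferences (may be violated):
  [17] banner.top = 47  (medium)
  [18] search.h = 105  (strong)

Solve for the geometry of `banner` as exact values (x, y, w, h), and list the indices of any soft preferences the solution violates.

banner = (x=47, y=47, w=76, h=187)
violated soft preferences: none

1. banner.x = 47  [banner.left = thumb.left + 11]
2. banner.y = 47  [banner.top = thumb.top + 11]
3. banner.h = 187  [thumb.bottom = banner.bottom + 11]
4. banner.w = 76  [aside.left = banner.right + 11]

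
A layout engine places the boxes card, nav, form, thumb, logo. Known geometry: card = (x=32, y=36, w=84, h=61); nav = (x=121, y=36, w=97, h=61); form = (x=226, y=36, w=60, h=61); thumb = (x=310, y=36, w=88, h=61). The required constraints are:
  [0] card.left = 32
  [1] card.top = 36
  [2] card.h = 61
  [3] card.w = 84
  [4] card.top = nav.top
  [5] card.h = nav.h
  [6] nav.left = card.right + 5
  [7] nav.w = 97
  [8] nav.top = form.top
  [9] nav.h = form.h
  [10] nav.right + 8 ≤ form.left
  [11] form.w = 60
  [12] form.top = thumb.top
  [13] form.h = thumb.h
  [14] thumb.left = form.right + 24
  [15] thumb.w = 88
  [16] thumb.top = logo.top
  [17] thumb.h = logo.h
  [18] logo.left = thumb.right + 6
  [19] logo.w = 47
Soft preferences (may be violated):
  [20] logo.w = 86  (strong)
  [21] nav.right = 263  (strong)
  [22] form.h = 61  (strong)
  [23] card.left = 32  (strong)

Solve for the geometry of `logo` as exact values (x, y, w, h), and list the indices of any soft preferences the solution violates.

logo = (x=404, y=36, w=47, h=61)
violated soft preferences: 20, 21

1. logo.y = 36  [thumb.top = logo.top]
2. logo.h = 61  [thumb.h = logo.h]
3. logo.x = 404  [logo.left = thumb.right + 6]
4. logo.w = 47  [logo.w = 47]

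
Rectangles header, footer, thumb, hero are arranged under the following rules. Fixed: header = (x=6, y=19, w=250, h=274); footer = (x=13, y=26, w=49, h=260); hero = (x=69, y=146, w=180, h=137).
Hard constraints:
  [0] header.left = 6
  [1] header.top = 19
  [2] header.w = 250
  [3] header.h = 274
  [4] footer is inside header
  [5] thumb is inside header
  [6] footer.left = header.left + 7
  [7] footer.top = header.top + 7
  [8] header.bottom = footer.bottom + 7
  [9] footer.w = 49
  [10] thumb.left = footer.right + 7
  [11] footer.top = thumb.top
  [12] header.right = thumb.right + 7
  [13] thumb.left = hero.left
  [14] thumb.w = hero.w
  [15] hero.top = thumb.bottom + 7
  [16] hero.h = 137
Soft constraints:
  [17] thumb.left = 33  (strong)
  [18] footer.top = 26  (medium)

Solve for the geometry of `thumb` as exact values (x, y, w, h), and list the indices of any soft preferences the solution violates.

1. thumb.x = 69  [thumb.left = footer.right + 7]
2. thumb.y = 26  [footer.top = thumb.top]
3. thumb.w = 180  [header.right = thumb.right + 7]
4. thumb.h = 113  [hero.top = thumb.bottom + 7]

thumb = (x=69, y=26, w=180, h=113)
violated soft preferences: 17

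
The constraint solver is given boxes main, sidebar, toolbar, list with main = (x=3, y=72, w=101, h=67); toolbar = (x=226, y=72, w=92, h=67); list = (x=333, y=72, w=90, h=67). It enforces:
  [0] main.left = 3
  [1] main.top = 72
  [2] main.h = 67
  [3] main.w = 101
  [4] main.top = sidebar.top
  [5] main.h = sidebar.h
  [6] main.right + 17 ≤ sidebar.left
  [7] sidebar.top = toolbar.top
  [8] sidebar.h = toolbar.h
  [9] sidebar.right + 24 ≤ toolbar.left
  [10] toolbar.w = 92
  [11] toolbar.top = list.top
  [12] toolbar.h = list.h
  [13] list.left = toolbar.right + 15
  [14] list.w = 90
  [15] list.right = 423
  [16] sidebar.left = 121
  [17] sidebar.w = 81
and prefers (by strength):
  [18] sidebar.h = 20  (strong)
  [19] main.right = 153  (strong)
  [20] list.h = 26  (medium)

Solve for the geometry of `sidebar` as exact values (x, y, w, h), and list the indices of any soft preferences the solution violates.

1. sidebar.y = 72  [main.top = sidebar.top]
2. sidebar.h = 67  [main.h = sidebar.h]
3. sidebar.x = 121  [sidebar.left = 121]
4. sidebar.w = 81  [sidebar.w = 81]

sidebar = (x=121, y=72, w=81, h=67)
violated soft preferences: 18, 19, 20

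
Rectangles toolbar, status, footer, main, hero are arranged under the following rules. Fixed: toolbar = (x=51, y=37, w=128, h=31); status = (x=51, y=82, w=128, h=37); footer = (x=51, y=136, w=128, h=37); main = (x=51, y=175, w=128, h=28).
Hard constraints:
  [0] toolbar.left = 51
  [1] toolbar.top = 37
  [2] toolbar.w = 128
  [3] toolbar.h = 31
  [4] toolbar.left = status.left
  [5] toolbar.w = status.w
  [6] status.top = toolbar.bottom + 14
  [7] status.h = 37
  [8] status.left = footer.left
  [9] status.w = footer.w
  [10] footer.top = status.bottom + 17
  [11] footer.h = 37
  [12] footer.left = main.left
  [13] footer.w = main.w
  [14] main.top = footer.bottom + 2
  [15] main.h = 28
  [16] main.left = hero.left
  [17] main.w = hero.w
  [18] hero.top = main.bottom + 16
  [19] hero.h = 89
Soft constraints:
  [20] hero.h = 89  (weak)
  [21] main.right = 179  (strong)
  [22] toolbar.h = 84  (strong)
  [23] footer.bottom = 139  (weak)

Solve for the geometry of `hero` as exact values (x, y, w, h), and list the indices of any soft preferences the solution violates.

hero = (x=51, y=219, w=128, h=89)
violated soft preferences: 22, 23

1. hero.x = 51  [main.left = hero.left]
2. hero.w = 128  [main.w = hero.w]
3. hero.y = 219  [hero.top = main.bottom + 16]
4. hero.h = 89  [hero.h = 89]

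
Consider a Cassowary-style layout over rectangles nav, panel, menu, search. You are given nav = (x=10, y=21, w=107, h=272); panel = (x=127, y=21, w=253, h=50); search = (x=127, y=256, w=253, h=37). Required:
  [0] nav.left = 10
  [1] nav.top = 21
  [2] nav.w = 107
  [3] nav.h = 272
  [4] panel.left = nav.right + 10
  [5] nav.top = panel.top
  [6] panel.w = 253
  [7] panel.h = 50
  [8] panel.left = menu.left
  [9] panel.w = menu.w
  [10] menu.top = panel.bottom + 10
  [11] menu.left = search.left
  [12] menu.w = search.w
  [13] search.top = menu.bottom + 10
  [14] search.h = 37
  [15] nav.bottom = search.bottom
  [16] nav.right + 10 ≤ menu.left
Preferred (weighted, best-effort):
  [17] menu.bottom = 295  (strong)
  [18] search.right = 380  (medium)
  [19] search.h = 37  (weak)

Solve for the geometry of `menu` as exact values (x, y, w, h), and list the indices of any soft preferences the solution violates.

menu = (x=127, y=81, w=253, h=165)
violated soft preferences: 17

1. menu.x = 127  [panel.left = menu.left]
2. menu.w = 253  [panel.w = menu.w]
3. menu.y = 81  [menu.top = panel.bottom + 10]
4. menu.h = 165  [search.top = menu.bottom + 10]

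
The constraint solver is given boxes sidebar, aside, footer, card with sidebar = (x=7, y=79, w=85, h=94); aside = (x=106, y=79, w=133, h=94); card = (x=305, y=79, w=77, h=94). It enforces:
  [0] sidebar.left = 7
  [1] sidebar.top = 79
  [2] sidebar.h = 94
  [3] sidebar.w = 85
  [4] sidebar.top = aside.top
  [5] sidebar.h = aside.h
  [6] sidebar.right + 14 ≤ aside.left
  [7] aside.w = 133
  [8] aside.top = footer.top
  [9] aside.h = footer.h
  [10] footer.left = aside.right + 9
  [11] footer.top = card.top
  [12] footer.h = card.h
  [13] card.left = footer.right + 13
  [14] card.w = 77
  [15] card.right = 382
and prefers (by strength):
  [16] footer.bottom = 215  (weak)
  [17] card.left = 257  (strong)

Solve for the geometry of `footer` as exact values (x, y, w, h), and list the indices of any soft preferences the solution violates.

1. footer.y = 79  [aside.top = footer.top]
2. footer.h = 94  [aside.h = footer.h]
3. footer.x = 248  [footer.left = aside.right + 9]
4. footer.w = 44  [card.left = footer.right + 13]

footer = (x=248, y=79, w=44, h=94)
violated soft preferences: 16, 17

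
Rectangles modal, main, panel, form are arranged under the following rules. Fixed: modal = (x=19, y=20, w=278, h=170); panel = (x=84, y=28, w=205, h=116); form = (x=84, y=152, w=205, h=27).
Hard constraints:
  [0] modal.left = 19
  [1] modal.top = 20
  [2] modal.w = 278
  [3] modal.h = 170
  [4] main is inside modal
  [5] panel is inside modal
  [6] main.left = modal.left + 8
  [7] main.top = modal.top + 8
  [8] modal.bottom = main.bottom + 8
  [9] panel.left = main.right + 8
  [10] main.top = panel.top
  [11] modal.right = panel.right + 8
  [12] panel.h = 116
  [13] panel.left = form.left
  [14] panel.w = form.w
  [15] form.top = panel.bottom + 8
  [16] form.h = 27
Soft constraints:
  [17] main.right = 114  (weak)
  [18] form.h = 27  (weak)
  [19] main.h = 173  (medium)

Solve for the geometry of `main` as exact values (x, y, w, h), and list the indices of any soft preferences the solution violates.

main = (x=27, y=28, w=49, h=154)
violated soft preferences: 17, 19

1. main.x = 27  [main.left = modal.left + 8]
2. main.y = 28  [main.top = modal.top + 8]
3. main.h = 154  [modal.bottom = main.bottom + 8]
4. main.w = 49  [panel.left = main.right + 8]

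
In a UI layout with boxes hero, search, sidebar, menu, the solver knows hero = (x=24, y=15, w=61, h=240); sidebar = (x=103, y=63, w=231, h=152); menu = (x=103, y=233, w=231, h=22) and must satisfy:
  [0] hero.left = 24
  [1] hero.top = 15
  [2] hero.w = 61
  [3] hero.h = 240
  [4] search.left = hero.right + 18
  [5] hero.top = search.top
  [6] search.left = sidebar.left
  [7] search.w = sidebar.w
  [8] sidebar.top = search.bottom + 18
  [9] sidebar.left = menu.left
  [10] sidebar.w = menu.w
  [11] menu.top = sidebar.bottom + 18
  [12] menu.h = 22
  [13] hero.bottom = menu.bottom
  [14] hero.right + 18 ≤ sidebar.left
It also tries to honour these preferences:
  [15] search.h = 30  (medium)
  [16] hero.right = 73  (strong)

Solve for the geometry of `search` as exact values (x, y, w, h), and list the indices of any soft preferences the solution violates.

1. search.x = 103  [search.left = hero.right + 18]
2. search.y = 15  [hero.top = search.top]
3. search.w = 231  [search.w = sidebar.w]
4. search.h = 30  [sidebar.top = search.bottom + 18]

search = (x=103, y=15, w=231, h=30)
violated soft preferences: 16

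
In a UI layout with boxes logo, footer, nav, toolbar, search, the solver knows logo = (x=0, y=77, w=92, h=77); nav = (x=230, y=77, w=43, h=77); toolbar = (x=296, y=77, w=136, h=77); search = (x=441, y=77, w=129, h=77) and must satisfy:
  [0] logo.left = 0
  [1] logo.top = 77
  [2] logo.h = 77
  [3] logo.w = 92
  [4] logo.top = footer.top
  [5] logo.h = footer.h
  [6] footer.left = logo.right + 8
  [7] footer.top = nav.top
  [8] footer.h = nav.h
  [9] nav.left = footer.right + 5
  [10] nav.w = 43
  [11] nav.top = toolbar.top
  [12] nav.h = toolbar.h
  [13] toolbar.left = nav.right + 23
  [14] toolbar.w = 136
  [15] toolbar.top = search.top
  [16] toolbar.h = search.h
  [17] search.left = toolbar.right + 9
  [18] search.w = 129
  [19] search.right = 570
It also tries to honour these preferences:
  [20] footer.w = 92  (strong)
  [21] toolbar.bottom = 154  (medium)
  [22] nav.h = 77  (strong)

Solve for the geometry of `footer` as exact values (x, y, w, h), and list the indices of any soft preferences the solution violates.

footer = (x=100, y=77, w=125, h=77)
violated soft preferences: 20

1. footer.y = 77  [logo.top = footer.top]
2. footer.h = 77  [logo.h = footer.h]
3. footer.x = 100  [footer.left = logo.right + 8]
4. footer.w = 125  [nav.left = footer.right + 5]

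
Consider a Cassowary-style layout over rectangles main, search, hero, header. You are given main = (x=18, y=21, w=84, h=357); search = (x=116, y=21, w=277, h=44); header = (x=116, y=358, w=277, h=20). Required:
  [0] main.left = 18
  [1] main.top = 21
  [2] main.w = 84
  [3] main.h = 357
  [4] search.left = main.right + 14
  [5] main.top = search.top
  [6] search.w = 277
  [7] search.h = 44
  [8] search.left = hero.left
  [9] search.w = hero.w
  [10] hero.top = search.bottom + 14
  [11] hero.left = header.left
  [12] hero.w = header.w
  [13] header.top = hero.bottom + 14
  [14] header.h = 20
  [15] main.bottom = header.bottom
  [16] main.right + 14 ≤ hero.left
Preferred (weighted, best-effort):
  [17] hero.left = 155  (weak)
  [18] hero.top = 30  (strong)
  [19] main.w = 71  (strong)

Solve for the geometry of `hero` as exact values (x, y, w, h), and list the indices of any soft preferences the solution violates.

1. hero.x = 116  [search.left = hero.left]
2. hero.w = 277  [search.w = hero.w]
3. hero.y = 79  [hero.top = search.bottom + 14]
4. hero.h = 265  [header.top = hero.bottom + 14]

hero = (x=116, y=79, w=277, h=265)
violated soft preferences: 17, 18, 19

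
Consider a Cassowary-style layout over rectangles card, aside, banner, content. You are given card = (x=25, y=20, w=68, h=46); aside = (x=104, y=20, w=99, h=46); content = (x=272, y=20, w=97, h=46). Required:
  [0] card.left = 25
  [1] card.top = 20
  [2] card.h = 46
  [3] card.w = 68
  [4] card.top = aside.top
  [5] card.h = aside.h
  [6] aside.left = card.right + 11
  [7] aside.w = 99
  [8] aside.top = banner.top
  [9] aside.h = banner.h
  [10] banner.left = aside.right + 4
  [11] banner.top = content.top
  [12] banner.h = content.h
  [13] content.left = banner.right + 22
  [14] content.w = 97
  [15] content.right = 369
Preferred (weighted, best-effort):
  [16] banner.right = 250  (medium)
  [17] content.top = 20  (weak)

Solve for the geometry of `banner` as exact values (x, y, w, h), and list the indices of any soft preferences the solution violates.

banner = (x=207, y=20, w=43, h=46)
violated soft preferences: none

1. banner.y = 20  [aside.top = banner.top]
2. banner.h = 46  [aside.h = banner.h]
3. banner.x = 207  [banner.left = aside.right + 4]
4. banner.w = 43  [content.left = banner.right + 22]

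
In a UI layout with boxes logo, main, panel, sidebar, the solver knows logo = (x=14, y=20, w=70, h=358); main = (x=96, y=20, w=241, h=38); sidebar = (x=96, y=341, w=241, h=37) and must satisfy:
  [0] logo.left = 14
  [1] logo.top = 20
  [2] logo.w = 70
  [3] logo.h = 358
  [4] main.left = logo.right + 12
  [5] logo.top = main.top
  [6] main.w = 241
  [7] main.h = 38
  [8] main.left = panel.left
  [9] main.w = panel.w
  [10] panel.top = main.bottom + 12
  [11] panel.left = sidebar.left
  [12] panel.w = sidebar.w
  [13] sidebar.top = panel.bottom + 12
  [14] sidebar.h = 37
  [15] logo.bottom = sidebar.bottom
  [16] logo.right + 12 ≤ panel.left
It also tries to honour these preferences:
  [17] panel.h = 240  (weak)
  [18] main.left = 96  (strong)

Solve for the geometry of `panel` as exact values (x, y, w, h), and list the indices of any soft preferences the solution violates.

panel = (x=96, y=70, w=241, h=259)
violated soft preferences: 17

1. panel.x = 96  [main.left = panel.left]
2. panel.w = 241  [main.w = panel.w]
3. panel.y = 70  [panel.top = main.bottom + 12]
4. panel.h = 259  [sidebar.top = panel.bottom + 12]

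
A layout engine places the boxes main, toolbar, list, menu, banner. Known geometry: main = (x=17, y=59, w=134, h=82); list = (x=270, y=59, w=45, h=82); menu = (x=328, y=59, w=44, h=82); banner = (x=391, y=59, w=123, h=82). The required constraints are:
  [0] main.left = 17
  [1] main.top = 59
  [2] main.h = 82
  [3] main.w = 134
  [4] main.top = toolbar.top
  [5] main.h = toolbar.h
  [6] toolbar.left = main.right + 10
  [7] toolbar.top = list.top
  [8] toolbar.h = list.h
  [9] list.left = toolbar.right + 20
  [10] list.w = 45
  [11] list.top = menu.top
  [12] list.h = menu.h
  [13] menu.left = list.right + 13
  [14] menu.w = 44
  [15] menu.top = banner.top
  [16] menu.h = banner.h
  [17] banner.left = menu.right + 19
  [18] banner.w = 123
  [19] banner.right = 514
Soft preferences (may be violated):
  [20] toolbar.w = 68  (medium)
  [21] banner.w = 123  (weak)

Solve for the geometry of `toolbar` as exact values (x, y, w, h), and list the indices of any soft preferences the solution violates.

toolbar = (x=161, y=59, w=89, h=82)
violated soft preferences: 20

1. toolbar.y = 59  [main.top = toolbar.top]
2. toolbar.h = 82  [main.h = toolbar.h]
3. toolbar.x = 161  [toolbar.left = main.right + 10]
4. toolbar.w = 89  [list.left = toolbar.right + 20]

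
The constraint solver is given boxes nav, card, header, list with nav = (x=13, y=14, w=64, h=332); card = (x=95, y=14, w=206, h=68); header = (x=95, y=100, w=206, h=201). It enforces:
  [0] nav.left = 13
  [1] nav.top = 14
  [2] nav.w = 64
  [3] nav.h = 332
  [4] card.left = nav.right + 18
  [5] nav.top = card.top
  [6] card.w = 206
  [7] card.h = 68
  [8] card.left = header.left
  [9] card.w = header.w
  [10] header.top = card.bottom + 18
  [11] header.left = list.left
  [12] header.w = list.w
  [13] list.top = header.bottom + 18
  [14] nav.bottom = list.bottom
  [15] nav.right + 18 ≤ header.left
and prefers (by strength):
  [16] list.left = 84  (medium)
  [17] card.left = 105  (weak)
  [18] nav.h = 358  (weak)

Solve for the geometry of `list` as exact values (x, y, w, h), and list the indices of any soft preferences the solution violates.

list = (x=95, y=319, w=206, h=27)
violated soft preferences: 16, 17, 18

1. list.x = 95  [header.left = list.left]
2. list.w = 206  [header.w = list.w]
3. list.y = 319  [list.top = header.bottom + 18]
4. list.h = 27  [nav.bottom = list.bottom]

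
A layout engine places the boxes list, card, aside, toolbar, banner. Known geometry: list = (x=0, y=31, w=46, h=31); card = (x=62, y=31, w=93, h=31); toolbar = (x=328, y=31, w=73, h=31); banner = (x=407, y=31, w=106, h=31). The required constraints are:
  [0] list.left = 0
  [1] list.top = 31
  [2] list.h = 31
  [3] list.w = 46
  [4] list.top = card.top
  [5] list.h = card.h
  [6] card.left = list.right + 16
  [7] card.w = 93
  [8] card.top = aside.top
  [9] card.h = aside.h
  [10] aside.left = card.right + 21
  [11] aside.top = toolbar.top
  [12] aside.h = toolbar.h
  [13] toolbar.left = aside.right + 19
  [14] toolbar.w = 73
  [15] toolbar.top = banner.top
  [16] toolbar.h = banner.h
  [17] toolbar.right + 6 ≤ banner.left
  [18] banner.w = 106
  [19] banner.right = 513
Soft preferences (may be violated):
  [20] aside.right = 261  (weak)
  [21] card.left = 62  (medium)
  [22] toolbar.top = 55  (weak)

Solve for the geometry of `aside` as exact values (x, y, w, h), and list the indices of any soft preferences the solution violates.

1. aside.y = 31  [card.top = aside.top]
2. aside.h = 31  [card.h = aside.h]
3. aside.x = 176  [aside.left = card.right + 21]
4. aside.w = 133  [toolbar.left = aside.right + 19]

aside = (x=176, y=31, w=133, h=31)
violated soft preferences: 20, 22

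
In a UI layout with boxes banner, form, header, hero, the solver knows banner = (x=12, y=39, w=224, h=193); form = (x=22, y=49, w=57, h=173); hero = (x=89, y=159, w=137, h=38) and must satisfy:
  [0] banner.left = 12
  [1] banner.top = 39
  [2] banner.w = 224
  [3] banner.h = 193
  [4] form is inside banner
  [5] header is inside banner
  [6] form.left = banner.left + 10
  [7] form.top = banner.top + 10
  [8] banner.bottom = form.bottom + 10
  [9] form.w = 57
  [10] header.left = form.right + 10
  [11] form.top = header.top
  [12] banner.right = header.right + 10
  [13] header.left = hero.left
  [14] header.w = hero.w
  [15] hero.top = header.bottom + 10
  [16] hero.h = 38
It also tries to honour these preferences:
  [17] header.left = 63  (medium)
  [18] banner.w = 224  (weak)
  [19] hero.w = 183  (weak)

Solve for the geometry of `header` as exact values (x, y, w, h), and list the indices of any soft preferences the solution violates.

header = (x=89, y=49, w=137, h=100)
violated soft preferences: 17, 19

1. header.x = 89  [header.left = form.right + 10]
2. header.y = 49  [form.top = header.top]
3. header.w = 137  [banner.right = header.right + 10]
4. header.h = 100  [hero.top = header.bottom + 10]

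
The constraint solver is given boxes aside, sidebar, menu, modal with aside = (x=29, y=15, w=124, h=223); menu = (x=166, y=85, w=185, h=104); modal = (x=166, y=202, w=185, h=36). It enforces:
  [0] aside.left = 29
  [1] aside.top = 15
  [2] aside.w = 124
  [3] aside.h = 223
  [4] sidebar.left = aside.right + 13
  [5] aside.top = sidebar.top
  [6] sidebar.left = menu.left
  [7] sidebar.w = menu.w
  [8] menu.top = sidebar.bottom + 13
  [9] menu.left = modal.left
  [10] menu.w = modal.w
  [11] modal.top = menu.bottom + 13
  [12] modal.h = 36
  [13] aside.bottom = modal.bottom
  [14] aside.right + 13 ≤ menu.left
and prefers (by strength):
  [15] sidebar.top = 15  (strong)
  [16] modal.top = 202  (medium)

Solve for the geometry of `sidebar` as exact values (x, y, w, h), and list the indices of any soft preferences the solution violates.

sidebar = (x=166, y=15, w=185, h=57)
violated soft preferences: none

1. sidebar.x = 166  [sidebar.left = aside.right + 13]
2. sidebar.y = 15  [aside.top = sidebar.top]
3. sidebar.w = 185  [sidebar.w = menu.w]
4. sidebar.h = 57  [menu.top = sidebar.bottom + 13]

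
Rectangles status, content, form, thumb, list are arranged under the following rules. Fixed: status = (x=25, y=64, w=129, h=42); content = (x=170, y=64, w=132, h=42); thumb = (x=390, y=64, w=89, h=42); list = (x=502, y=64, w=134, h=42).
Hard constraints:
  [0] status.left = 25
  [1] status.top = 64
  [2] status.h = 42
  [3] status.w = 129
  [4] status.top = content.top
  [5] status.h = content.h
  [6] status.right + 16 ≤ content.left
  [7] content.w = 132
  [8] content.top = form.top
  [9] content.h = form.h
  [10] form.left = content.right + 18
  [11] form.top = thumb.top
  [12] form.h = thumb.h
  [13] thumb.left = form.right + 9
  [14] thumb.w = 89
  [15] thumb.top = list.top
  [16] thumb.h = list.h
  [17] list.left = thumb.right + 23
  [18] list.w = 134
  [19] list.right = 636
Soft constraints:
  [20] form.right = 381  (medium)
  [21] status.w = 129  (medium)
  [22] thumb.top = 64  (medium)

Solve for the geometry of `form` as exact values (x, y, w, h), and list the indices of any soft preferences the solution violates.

form = (x=320, y=64, w=61, h=42)
violated soft preferences: none

1. form.y = 64  [content.top = form.top]
2. form.h = 42  [content.h = form.h]
3. form.x = 320  [form.left = content.right + 18]
4. form.w = 61  [thumb.left = form.right + 9]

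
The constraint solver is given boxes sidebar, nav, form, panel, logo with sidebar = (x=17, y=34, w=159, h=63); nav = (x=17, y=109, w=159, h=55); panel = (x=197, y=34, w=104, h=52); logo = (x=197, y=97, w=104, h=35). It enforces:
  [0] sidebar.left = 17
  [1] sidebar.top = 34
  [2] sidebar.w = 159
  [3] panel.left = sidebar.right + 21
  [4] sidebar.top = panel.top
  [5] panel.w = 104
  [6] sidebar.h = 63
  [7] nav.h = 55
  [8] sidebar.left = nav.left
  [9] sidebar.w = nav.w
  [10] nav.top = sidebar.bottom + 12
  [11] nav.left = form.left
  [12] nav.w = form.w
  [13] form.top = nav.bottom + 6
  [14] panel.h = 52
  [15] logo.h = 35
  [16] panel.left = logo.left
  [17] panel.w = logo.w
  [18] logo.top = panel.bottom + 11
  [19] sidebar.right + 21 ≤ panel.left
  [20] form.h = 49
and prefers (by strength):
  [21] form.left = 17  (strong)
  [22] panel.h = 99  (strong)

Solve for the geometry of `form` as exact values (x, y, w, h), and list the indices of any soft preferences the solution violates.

1. form.x = 17  [nav.left = form.left]
2. form.w = 159  [nav.w = form.w]
3. form.y = 170  [form.top = nav.bottom + 6]
4. form.h = 49  [form.h = 49]

form = (x=17, y=170, w=159, h=49)
violated soft preferences: 22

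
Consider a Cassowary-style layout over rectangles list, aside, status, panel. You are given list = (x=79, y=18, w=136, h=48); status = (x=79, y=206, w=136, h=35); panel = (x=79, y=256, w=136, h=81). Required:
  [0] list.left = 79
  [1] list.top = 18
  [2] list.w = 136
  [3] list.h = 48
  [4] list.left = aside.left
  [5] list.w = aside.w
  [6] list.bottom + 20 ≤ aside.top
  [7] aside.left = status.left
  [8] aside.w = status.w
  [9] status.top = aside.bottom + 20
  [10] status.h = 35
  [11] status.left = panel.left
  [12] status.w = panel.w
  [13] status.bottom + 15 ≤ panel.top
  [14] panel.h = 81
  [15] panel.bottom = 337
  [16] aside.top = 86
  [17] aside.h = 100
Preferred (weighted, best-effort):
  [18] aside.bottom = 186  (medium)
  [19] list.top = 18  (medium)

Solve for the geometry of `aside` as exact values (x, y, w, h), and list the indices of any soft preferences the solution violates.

aside = (x=79, y=86, w=136, h=100)
violated soft preferences: none

1. aside.x = 79  [list.left = aside.left]
2. aside.w = 136  [list.w = aside.w]
3. aside.y = 86  [aside.top = 86]
4. aside.h = 100  [aside.h = 100]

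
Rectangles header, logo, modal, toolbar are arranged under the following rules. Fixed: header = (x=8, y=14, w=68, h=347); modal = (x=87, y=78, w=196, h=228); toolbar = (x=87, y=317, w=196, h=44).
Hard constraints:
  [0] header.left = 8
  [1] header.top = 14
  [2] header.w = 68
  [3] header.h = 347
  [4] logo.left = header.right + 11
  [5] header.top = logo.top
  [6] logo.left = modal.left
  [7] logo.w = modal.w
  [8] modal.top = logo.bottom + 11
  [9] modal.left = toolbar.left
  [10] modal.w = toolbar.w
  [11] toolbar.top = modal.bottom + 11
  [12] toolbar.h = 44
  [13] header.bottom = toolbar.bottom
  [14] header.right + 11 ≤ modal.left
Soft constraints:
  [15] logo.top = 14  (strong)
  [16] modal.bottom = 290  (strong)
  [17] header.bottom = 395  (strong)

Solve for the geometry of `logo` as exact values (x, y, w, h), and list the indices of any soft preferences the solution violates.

1. logo.x = 87  [logo.left = header.right + 11]
2. logo.y = 14  [header.top = logo.top]
3. logo.w = 196  [logo.w = modal.w]
4. logo.h = 53  [modal.top = logo.bottom + 11]

logo = (x=87, y=14, w=196, h=53)
violated soft preferences: 16, 17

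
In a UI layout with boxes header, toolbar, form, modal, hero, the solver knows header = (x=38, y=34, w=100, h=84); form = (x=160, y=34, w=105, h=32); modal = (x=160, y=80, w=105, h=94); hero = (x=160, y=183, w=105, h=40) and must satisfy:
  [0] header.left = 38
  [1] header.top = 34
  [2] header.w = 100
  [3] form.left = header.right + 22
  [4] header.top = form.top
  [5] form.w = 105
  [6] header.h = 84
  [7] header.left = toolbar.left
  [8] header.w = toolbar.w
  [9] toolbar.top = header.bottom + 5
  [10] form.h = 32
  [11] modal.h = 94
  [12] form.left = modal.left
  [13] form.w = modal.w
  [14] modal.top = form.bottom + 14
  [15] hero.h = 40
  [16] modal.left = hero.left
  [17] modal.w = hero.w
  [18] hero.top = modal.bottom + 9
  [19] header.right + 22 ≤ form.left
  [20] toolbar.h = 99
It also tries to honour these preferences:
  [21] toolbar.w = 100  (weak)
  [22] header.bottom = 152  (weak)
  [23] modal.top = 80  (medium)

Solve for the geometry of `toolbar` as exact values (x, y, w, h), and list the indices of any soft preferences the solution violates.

toolbar = (x=38, y=123, w=100, h=99)
violated soft preferences: 22

1. toolbar.x = 38  [header.left = toolbar.left]
2. toolbar.w = 100  [header.w = toolbar.w]
3. toolbar.y = 123  [toolbar.top = header.bottom + 5]
4. toolbar.h = 99  [toolbar.h = 99]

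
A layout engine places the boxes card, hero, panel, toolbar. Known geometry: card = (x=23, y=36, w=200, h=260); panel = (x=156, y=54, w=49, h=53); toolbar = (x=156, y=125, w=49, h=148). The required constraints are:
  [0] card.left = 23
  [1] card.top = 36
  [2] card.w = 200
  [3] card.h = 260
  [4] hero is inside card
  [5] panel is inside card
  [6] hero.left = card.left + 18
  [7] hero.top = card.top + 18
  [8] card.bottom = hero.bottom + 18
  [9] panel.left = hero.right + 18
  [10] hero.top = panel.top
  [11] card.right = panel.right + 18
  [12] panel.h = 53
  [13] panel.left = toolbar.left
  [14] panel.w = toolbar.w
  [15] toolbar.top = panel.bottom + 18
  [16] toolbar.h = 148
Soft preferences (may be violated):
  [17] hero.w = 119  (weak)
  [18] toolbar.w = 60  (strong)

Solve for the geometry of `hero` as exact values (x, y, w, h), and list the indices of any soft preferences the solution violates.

1. hero.x = 41  [hero.left = card.left + 18]
2. hero.y = 54  [hero.top = card.top + 18]
3. hero.h = 224  [card.bottom = hero.bottom + 18]
4. hero.w = 97  [panel.left = hero.right + 18]

hero = (x=41, y=54, w=97, h=224)
violated soft preferences: 17, 18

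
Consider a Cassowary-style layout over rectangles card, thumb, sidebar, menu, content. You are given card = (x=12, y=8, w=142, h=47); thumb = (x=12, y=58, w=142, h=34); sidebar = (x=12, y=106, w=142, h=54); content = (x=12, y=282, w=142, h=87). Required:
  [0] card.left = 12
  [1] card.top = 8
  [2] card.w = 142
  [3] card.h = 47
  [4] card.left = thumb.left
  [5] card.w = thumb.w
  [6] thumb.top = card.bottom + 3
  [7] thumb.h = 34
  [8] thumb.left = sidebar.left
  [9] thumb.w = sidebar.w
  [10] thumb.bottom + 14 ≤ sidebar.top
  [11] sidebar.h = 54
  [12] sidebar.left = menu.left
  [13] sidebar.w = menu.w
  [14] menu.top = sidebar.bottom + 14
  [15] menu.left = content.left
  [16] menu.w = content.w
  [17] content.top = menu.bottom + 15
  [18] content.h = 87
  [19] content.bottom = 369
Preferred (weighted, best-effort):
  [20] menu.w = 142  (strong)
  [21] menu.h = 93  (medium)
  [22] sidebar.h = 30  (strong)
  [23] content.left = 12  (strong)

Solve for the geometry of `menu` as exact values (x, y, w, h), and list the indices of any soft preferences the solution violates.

1. menu.x = 12  [sidebar.left = menu.left]
2. menu.w = 142  [sidebar.w = menu.w]
3. menu.y = 174  [menu.top = sidebar.bottom + 14]
4. menu.h = 93  [content.top = menu.bottom + 15]

menu = (x=12, y=174, w=142, h=93)
violated soft preferences: 22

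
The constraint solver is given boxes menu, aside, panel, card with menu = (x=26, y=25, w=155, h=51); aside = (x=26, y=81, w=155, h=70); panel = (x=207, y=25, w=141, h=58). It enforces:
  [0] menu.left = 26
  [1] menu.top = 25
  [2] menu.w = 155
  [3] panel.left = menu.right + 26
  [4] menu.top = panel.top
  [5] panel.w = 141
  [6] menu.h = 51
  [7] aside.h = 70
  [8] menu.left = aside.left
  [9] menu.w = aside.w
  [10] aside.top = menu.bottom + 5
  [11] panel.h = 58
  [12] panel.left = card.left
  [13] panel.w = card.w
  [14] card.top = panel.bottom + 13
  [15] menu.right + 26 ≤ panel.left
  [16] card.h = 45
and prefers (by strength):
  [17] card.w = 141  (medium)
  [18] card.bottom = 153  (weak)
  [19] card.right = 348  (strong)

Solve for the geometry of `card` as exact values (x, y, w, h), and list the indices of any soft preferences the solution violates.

1. card.x = 207  [panel.left = card.left]
2. card.w = 141  [panel.w = card.w]
3. card.y = 96  [card.top = panel.bottom + 13]
4. card.h = 45  [card.h = 45]

card = (x=207, y=96, w=141, h=45)
violated soft preferences: 18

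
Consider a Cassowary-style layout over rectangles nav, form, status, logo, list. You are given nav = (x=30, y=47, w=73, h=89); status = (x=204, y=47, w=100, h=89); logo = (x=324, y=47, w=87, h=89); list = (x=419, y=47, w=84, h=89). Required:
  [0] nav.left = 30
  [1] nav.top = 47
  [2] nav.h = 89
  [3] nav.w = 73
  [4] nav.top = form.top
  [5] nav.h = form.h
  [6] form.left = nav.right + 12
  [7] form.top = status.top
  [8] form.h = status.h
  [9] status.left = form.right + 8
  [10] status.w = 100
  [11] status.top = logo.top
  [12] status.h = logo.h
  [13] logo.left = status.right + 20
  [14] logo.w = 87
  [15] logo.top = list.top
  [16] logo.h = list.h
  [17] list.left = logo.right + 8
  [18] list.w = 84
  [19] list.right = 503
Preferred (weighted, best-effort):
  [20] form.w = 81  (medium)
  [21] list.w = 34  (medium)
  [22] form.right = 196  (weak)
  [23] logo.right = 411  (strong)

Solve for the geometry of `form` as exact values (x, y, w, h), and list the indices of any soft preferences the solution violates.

form = (x=115, y=47, w=81, h=89)
violated soft preferences: 21

1. form.y = 47  [nav.top = form.top]
2. form.h = 89  [nav.h = form.h]
3. form.x = 115  [form.left = nav.right + 12]
4. form.w = 81  [status.left = form.right + 8]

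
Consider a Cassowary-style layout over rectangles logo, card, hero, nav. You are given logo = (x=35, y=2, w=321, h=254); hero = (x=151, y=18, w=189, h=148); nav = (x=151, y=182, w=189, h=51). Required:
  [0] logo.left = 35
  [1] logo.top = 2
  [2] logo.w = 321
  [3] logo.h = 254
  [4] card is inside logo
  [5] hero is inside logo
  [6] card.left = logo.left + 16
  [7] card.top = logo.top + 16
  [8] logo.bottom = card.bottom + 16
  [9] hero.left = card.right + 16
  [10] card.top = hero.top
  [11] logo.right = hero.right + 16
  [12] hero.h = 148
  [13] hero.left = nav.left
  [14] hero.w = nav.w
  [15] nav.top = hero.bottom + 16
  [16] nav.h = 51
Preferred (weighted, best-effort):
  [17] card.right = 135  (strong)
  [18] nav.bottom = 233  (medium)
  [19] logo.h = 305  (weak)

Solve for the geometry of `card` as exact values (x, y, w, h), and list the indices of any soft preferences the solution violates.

card = (x=51, y=18, w=84, h=222)
violated soft preferences: 19

1. card.x = 51  [card.left = logo.left + 16]
2. card.y = 18  [card.top = logo.top + 16]
3. card.h = 222  [logo.bottom = card.bottom + 16]
4. card.w = 84  [hero.left = card.right + 16]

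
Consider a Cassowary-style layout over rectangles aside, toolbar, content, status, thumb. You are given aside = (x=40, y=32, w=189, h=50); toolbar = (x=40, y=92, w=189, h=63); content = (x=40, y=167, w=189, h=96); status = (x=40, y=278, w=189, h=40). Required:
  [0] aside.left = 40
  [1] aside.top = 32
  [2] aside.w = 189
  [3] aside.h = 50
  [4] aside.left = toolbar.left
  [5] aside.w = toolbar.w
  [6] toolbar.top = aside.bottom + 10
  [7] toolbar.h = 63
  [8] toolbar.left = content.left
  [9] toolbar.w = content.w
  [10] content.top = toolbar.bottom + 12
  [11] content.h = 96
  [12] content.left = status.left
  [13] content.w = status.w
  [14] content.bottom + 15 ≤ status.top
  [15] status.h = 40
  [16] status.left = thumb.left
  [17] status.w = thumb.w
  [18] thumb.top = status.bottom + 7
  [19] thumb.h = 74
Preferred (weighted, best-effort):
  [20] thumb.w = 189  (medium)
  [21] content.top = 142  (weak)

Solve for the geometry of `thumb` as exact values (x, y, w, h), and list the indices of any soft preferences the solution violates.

1. thumb.x = 40  [status.left = thumb.left]
2. thumb.w = 189  [status.w = thumb.w]
3. thumb.y = 325  [thumb.top = status.bottom + 7]
4. thumb.h = 74  [thumb.h = 74]

thumb = (x=40, y=325, w=189, h=74)
violated soft preferences: 21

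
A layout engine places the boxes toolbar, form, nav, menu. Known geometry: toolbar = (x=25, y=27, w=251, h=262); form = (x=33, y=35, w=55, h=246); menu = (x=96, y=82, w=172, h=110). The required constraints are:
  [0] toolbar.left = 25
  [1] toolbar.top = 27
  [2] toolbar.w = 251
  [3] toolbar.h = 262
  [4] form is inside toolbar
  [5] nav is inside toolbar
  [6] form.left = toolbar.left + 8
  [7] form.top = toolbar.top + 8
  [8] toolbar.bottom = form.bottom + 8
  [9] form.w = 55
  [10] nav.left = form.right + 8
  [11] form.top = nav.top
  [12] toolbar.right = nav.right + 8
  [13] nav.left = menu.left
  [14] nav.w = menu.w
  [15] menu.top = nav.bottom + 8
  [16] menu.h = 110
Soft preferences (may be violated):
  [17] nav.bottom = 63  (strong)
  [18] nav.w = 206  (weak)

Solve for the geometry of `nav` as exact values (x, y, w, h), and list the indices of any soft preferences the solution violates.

nav = (x=96, y=35, w=172, h=39)
violated soft preferences: 17, 18

1. nav.x = 96  [nav.left = form.right + 8]
2. nav.y = 35  [form.top = nav.top]
3. nav.w = 172  [toolbar.right = nav.right + 8]
4. nav.h = 39  [menu.top = nav.bottom + 8]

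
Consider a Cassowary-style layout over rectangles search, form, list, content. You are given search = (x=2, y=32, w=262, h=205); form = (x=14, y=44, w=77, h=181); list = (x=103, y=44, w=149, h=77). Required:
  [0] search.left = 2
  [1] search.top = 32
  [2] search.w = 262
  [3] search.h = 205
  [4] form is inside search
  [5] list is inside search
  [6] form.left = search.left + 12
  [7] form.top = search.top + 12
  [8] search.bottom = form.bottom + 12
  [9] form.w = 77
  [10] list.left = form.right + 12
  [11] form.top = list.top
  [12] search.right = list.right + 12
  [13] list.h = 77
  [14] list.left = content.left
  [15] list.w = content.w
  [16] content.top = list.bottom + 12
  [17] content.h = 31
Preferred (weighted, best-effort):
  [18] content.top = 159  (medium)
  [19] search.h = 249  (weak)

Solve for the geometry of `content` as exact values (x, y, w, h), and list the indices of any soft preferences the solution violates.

content = (x=103, y=133, w=149, h=31)
violated soft preferences: 18, 19

1. content.x = 103  [list.left = content.left]
2. content.w = 149  [list.w = content.w]
3. content.y = 133  [content.top = list.bottom + 12]
4. content.h = 31  [content.h = 31]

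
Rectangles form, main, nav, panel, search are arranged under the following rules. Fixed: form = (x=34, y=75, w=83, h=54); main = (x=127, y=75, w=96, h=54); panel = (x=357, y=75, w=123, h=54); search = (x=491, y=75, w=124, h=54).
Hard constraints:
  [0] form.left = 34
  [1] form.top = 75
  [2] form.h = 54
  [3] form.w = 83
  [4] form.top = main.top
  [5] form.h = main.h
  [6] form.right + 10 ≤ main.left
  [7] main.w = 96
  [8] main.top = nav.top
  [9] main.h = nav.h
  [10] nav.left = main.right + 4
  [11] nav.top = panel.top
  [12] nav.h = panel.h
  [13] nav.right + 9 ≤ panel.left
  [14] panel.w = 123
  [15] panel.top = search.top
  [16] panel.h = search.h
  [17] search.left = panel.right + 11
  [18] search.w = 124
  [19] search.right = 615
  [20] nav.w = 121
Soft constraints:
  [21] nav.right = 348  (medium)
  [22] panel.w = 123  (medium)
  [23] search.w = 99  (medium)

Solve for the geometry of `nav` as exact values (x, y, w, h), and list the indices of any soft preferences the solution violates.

1. nav.y = 75  [main.top = nav.top]
2. nav.h = 54  [main.h = nav.h]
3. nav.x = 227  [nav.left = main.right + 4]
4. nav.w = 121  [nav.w = 121]

nav = (x=227, y=75, w=121, h=54)
violated soft preferences: 23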